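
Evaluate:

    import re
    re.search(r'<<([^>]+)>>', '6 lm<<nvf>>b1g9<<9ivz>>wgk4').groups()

('nvf',)

The match spans [4:11] → '<<nvf>>'.
Captured: group 1 = 'nvf'.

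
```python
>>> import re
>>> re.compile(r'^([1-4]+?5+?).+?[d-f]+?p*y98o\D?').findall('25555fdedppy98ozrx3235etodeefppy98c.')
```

['25']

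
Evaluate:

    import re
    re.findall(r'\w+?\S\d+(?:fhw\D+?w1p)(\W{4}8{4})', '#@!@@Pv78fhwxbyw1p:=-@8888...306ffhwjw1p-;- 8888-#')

This matches one or more of a word character (lazy), then a non-whitespace character, then one or more of a digit; then the literal 'fhw', then one or more of a non-digit (lazy), then the literal 'w1p' (non-capturing group); then exactly 4 of a non-word character, then exactly 4 of a literal '8' (captured).
With a single group, `findall` returns only what that group captured — 1 item.

[':=-@8888']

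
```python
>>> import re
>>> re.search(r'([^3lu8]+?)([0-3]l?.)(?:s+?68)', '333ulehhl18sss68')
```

None

Pattern: one or more of any character except [3lu8] (lazy) (captured); then a character in [0-3], then optionally the literal 'l', then any character (captured); then one or more of the literal 's' (lazy), then the literal '68' (non-capturing group).
`re.search` tries every starting position until one works.
Here no position works, so the call returns None.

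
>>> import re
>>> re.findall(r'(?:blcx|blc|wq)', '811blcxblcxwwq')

The regex engine tests alternatives in the order written; an earlier branch that matches wins even if a later one would match more.
Matches: at [3:7] → 'blcx'; at [7:11] → 'blcx'; at [12:14] → 'wq'.
With no groups in the pattern, `findall` gives back each whole match — 3 here.

['blcx', 'blcx', 'wq']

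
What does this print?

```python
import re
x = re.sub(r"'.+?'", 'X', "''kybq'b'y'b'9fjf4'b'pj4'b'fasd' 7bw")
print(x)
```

Matches: at [0:7] → "''kybq'"; at [8:11] → "'y'"; at [12:19] → "'9fjf4'"; at [20:25] → "'pj4'"; at [26:32] → "'fasd'".
Every occurrence is swapped for 'X'.

XbXbXbXbX 7bw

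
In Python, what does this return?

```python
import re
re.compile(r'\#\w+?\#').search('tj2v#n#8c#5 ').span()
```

`re.search` tries every starting position until one works.
The match spans [4:7] → '#n#'.

(4, 7)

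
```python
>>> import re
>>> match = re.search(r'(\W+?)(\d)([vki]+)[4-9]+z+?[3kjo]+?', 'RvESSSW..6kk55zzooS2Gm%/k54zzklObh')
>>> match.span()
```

With the lazy modifier that quantifier settles for the fewest repetitions that let the rest of the pattern succeed (the atoms after it are unaffected and can still be greedy).
The match spans [7:17] → '..6kk55zzo'.

(7, 17)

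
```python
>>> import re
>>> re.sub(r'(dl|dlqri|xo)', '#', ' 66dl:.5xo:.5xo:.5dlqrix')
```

' 66#:.5#:.5#:.5#qrix'

Alternation isn't longest-match — the leftmost alternative that fits at this position is chosen.
Matches: at [3:5] → 'dl'; at [8:10] → 'xo'; at [13:15] → 'xo'; at [18:20] → 'dl'.
Each match is replaced by '#'.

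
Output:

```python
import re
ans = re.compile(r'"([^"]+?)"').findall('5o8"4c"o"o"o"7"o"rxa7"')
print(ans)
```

['4c', 'o', '7', 'rxa7']

With a single group, `findall` returns only what that group captured — 4 items.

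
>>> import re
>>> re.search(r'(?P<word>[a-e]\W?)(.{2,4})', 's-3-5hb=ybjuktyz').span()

(6, 12)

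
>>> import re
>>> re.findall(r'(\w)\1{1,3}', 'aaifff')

['a', 'f']

The backreference `\1` re-matches whatever the first group consumed, character for character.
`findall` collects group 1 from each match (2 total).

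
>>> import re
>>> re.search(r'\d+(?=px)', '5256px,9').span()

(0, 4)

The `(?=…)`/`(?<=…)` assertion just peeks at neighbouring text; it doesn't advance the match position.
`re.search` scans for the first position where the pattern succeeds.
The match spans [0:4] → '5256'.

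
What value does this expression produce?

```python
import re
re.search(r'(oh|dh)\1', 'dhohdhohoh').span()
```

(6, 10)

`\1` is not a pattern — it's the concrete string captured by group 1, re-applied verbatim.
The match spans [6:10] → 'ohoh'.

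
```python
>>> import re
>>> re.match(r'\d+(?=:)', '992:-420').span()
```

The `(?=…)`/`(?<=…)` assertion just peeks at neighbouring text; it doesn't advance the match position.
`match` is anchored at position 0; if the pattern doesn't fit there, it returns None.
The match spans [0:3] → '992'.

(0, 3)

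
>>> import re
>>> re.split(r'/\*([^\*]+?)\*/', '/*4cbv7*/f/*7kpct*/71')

['', '4cbv7', 'f', '7kpct', '71']

Matches to split on: at [0:9] → '/*4cbv7*/'; at [10:19] → '/*7kpct*/'.
With a capturing group present, the delimiter's captured portion is kept in the result list.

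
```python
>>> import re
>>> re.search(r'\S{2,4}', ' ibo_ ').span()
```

(1, 5)

This matches 2 to 4 of a non-whitespace character.
`search` walks the string left to right and returns the first match it finds.
The match spans [1:5] → 'ibo_'.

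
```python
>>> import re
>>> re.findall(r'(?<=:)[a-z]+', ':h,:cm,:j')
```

['h', 'cm', 'j']

The positive lookaround only admits positions where the adjacent text matches; those characters stay outside the span.
Matches: at [1:2] → 'h'; at [4:6] → 'cm'; at [8:9] → 'j'.
`findall` yields the raw match text (3 of them) because the pattern has no groups.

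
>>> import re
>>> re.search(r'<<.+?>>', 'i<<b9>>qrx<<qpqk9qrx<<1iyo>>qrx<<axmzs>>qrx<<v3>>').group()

'<<b9>>'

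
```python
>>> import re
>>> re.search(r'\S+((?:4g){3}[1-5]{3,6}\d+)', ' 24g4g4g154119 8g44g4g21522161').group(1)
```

Pattern: one or more of a non-whitespace character; then the literal '4g' repeated 3 times, then 3 to 6 of a character in [1-5], then one or more of a digit (captured).
Unlike `match`, `search` isn't anchored — it looks for the pattern anywhere in the string.
The match spans [1:14] → '24g4g4g154119'.
Captured: group 1 = '4g4g4g154119'.

'4g4g4g154119'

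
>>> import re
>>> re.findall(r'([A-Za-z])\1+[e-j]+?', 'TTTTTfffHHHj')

The backreference `\1` re-matches whatever the first group consumed, character for character.
`findall` collects group 1 from each match (2 total).

['T', 'H']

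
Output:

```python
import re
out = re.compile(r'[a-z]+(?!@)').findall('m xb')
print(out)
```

['m', 'xb']

A negative assertion filters positions out without eating any characters.
`findall` yields the raw match text (2 of them) because the pattern has no groups.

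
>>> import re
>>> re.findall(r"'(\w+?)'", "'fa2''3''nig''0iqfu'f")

['fa2', '3', 'nig', '0iqfu']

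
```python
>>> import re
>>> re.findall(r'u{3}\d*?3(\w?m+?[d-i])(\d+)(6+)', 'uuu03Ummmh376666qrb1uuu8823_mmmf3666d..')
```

[('Ummmh', '37666', '6'), ('_mmmf', '366', '6')]

The pattern matches exactly 3 of the literal 'u', then zero or more of a digit (lazy), then the literal '3'; then optionally a word character, then one or more of the literal 'm' (lazy), then a character in [d-i] (captured); then one or more of a digit (captured); then one or more of a literal '6' (captured).
`findall` packs the 3 group values into a tuple for every match.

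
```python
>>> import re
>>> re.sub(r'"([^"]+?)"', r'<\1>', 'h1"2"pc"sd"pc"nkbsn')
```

Matches: at [2:5] → '"2"'; at [7:11] → '"sd"'.
The replacement refers to a captured group, so each match is rewritten using its own captured text.

'h1<2>pc<sd>pc"nkbsn'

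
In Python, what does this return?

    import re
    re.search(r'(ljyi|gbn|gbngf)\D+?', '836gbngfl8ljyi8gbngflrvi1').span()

(3, 7)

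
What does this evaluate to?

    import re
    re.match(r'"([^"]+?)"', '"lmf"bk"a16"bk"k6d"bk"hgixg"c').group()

`re.match` only tries the pattern at the start of the string.
The match spans [0:5] → '"lmf"'.
Captured: group 1 = 'lmf'.

'"lmf"'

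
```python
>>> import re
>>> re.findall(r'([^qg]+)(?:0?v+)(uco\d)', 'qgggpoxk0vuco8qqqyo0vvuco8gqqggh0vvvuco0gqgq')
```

Pattern: one or more of any character except [qg] (captured); then optionally a literal '0', then one or more of a literal 'v' (non-capturing group); then the literal 'uco', then a digit (captured).
Walking the string: at [4:14] match 'poxk0vuco8', groups = ('poxk0', 'uco8'); at [17:26] match 'yo0vvuco8', groups = ('yo0v', 'uco8'); at [31:40] match 'h0vvvuco0', groups = ('h0vv', 'uco0').
2 groups means each result is a tuple of 2 captured strings — 3 here.

[('poxk0', 'uco8'), ('yo0v', 'uco8'), ('h0vv', 'uco0')]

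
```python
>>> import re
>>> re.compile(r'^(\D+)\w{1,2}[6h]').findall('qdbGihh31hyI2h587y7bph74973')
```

This matches anchored at the start of the string; then one or more of a non-digit (captured); then 1 to 2 of a word character, then one of [6h].
Walking the string: at [0:10] match 'qdbGihh31h', group 1 = 'qdbGihh'.
Because there's exactly one group, `findall` drops the full match and keeps group 1 from the one hit.

['qdbGihh']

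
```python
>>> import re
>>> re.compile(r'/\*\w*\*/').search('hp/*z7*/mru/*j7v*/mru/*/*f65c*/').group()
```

The match spans [2:8] → '/*z7*/'.

'/*z7*/'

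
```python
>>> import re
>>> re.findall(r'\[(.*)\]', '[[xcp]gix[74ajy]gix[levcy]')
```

Matches: at [0:26] match '[[xcp]gix[74ajy]gix[levcy]', group 1 = '[xcp]gix[74ajy]gix[levcy'.
Because there's exactly one group, `findall` drops the full match and keeps group 1 from the one hit.

['[xcp]gix[74ajy]gix[levcy']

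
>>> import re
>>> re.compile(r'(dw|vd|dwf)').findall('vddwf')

Branches in `(...|...)` are attempted left-to-right; the first branch that allows the whole pattern to succeed is taken.
Matches: at [0:2] match 'vd', group 1 = 'vd'; at [2:4] match 'dw', group 1 = 'dw'.
Because there's exactly one group, `findall` drops the full match and keeps group 1 from each hit.

['vd', 'dw']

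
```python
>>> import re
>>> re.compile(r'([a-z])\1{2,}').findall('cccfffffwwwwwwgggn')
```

After group 1 captures some text, `\1` only succeeds where that same text appears again.
Scanning left to right: at [0:3] match 'ccc', group 1 = 'c'; at [3:8] match 'fffff', group 1 = 'f'; at [8:14] match 'wwwwww', group 1 = 'w'; at [14:17] match 'ggg', group 1 = 'g'.
Because there's exactly one group, `findall` drops the full match and keeps group 1 from each hit.

['c', 'f', 'w', 'g']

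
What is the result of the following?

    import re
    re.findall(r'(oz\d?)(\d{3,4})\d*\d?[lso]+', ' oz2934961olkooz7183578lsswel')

Pattern: the literal 'oz', then optionally a digit (captured); then 3 to 4 of a digit (captured); then zero or more of a digit; then optionally a digit, then one or more of one of [lso].
Scanning left to right: at [1:12] match 'oz2934961ol', groups = ('oz2', '9349'); at [14:26] match 'oz7183578lss', groups = ('oz7', '1835').
With 2 capturing groups, `findall` returns a 2-tuple per match.

[('oz2', '9349'), ('oz7', '1835')]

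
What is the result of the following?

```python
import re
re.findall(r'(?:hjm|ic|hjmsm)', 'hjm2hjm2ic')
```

Scanning left to right: at [0:3] → 'hjm'; at [4:7] → 'hjm'; at [8:10] → 'ic'.
No capturing groups, so `findall` returns the 3 full match strings.

['hjm', 'hjm', 'ic']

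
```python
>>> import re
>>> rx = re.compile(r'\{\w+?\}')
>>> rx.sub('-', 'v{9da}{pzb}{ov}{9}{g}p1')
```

'v-----p1'

Matches: at [1:6] → '{9da}'; at [6:11] → '{pzb}'; at [11:15] → '{ov}'; at [15:18] → '{9}'; at [18:21] → '{g}'.
Each match is replaced by '-'.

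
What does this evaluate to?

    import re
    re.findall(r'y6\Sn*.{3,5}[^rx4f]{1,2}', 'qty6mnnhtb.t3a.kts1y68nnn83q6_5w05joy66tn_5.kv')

['y6mnnhtb.t3a', 'y68nnn83q6_5w', 'y66tn_5.kv']

Since nothing is captured, `findall` lists the 3 matched substrings directly.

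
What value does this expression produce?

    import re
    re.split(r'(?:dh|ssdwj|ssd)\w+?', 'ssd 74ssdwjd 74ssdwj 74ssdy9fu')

Alternation isn't longest-match — the leftmost alternative that fits at this position is chosen.
The string is cut at each match, leaving 4 pieces.

['ssd 74', ' 74', 'j 74', '9fu']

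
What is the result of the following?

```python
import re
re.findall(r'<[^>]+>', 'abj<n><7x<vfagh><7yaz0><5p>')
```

['<n>', '<7x<vfagh>', '<7yaz0>', '<5p>']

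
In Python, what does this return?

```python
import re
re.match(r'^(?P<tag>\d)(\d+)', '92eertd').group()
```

This matches anchored at the start of the string; then a digit (captured as 'tag'); then one or more of a digit (captured).
`re.match` won't scan ahead — the pattern has to work from the very first character.
The match spans [0:2] → '92'.
Captured: group 1 = '9', group 2 = '2'.

'92'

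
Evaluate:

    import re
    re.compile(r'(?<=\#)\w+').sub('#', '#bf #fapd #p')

The lookaround is zero-width — it requires the adjacent text to match without consuming it, so the asserted text isn't part of the match.
Matches: at [1:3] → 'bf'; at [5:9] → 'fapd'; at [11:12] → 'p'.
Every occurrence is swapped for '#'.

'## ## ##'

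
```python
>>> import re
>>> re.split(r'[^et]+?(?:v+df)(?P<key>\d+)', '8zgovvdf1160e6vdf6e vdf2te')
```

With a capturing group present, the delimiter's captured portion is kept in the result list.

['', '1160', 'e', '6', 'e', '2', 'te']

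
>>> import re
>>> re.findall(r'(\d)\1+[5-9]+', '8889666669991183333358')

After group 1 captures some text, `\1` only succeeds where that same text appears again.
`findall` collects group 1 from each match (3 total).

['8', '1', '3']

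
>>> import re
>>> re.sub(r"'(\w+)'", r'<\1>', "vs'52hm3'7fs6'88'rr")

'vs<52hm3>7fs6<88>rr'

`\1` in the replacement pulls in group 1's text for each match.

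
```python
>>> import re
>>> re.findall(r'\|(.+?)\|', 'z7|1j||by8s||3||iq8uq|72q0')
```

['1j', 'by8s', '3', 'iq8uq']

A `+?`/`*?`/`{m,n}?` starts at its minimum and grows only as far as needed for what follows to match.
`findall` collects group 1 from each match (4 total).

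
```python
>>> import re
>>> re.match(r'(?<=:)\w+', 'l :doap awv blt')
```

`match` is anchored at position 0; if the pattern doesn't fit there, it returns None.
Here the pattern fails at index 0, so the call returns None.

None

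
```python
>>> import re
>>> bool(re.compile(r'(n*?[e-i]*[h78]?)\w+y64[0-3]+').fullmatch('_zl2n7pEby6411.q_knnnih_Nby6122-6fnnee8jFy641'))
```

False

This matches zero or more of a literal 'n' (lazy), then zero or more of a character in [e-i], then optionally one of [h78] (captured); then one or more of a word character, then the literal 'y64', then one or more of a character in [0-3].
For `fullmatch`, every character of the input must be accounted for by the pattern.
Here there's no way to consume every character, so the call returns None, and `bool(None)` is False.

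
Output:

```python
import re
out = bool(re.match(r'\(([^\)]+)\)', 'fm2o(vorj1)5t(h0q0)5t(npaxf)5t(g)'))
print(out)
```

False

With `match`, the pattern is implicitly anchored at the beginning.
Here the pattern fails at index 0, so the call returns None, and `bool(None)` is False.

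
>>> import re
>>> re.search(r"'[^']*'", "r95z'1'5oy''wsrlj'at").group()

`re.search` tries every starting position until one works.
The match spans [4:7] → "'1'".

"'1'"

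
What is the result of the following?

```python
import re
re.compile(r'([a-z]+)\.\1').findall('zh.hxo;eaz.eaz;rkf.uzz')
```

['h', 'eaz']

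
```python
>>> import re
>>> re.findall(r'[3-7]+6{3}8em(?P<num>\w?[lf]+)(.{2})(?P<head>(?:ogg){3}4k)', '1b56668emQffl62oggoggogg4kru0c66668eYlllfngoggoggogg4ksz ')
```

This matches one or more of a character in [3-7], then exactly 3 of a literal '6', then the literal '8em'; then optionally a word character, then one or more of one of [lf] (captured as 'num'); then exactly 2 of any character (captured); then the literal 'ogg' repeated 3 times, then the literal '4k' (captured as 'head').
3 groups means the one result is a tuple of 3 captured strings — 1 here.

[('Qffl', '62', 'oggoggogg4k')]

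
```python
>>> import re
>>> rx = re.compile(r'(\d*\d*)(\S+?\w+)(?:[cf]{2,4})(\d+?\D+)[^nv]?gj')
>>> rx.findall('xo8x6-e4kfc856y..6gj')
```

[('', 'xo8x6-e4k', '856y..')]

Pattern: zero or more of a digit, then zero or more of a digit (captured); then one or more of a non-whitespace character (lazy), then one or more of a word character (captured); then 2 to 4 of one of [cf] (non-capturing group); then one or more of a digit (lazy), then one or more of a non-digit (captured); then optionally any character except [nv], then the literal 'gj'.
Scanning left to right: at [0:20] match 'xo8x6-e4kfc856y..6gj', groups = ('', 'xo8x6-e4k', '856y..').
Multiple groups make `findall` return tuples — one 3-tuple for the one match.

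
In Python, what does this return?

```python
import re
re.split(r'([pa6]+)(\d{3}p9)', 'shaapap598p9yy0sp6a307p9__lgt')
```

This matches one or more of one of [pa6] (captured); then exactly 3 of a digit, then the literal 'p9' (captured).
Matches to split on: at [2:12] → 'aapap598p9'; at [16:24] → 'p6a307p9'.
`re.split` interleaves the captured-group text with the surrounding fragments.

['sh', 'aapap', '598p9', 'yy0s', 'p6a', '307p9', '__lgt']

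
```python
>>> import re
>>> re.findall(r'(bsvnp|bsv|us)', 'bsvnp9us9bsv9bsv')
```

Alternation isn't longest-match — the leftmost alternative that fits at this position is chosen.
Matches: at [0:5] match 'bsvnp', group 1 = 'bsvnp'; at [6:8] match 'us', group 1 = 'us'; at [9:12] match 'bsv', group 1 = 'bsv'; at [13:16] match 'bsv', group 1 = 'bsv'.
With a single group, `findall` returns only what that group captured — 4 items.

['bsvnp', 'us', 'bsv', 'bsv']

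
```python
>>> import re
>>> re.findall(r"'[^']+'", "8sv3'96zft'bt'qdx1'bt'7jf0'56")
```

Walking the string: at [4:11] → "'96zft'"; at [13:19] → "'qdx1'"; at [21:27] → "'7jf0'".
`findall` yields the raw match text (3 of them) because the pattern has no groups.

["'96zft'", "'qdx1'", "'7jf0'"]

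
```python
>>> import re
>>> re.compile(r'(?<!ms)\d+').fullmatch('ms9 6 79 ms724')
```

None

Because the assertion is negative and zero-width, positions next to the forbidden text are skipped.
`fullmatch` succeeds only if the pattern covers the string from start to end.
Here the pattern can't cover the whole string, so the call returns None.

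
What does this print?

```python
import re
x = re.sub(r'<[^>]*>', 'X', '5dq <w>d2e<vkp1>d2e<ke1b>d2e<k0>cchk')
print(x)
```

Each match is replaced by 'X'.

5dq Xd2eXd2eXd2eXcchk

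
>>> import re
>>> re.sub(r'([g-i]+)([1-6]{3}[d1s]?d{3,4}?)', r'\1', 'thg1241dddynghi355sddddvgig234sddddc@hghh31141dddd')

'thgynghidvgigdc@hghh31141dddd'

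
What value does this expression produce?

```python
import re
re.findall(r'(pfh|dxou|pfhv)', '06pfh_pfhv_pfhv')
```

['pfh', 'pfh', 'pfh']

The regex engine tests alternatives in the order written; an earlier branch that matches wins even if a later one would match more.
Because there's exactly one group, `findall` drops the full match and keeps group 1 from each hit.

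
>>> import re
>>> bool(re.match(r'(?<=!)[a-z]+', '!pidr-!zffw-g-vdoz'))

`match` is anchored at position 0; if the pattern doesn't fit there, it returns None.
Here position 0 doesn't satisfy it, so the call returns None, and `bool(None)` is False.

False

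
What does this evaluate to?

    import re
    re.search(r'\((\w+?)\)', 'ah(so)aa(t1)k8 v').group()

'(so)'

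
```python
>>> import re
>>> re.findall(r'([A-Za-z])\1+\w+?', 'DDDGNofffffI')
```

A backreference is literal: `\1` must see the identical characters the first group matched.
With a single group, `findall` returns only what that group captured — 2 items.

['D', 'f']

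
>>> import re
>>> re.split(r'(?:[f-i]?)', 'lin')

['', 'l', '', 'n', '']

This matches optionally a character in [f-i] (non-capturing group).
Matches to split on: at [0:0] → ''; at [1:2] → 'i'; at [2:2] → ''; at [3:3] → ''.
The string is cut at each match, leaving 5 pieces.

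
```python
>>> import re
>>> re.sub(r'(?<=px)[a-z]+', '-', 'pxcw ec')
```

'px- ec'

Lookahead/lookbehind check context without consuming it, so the matched span excludes the asserted characters.
Matches: at [2:4] → 'cw'.
Every occurrence is swapped for '-'.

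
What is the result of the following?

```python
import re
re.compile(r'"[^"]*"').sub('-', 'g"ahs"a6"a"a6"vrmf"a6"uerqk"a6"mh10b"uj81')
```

'g-a6-a6-a6-a6-uj81'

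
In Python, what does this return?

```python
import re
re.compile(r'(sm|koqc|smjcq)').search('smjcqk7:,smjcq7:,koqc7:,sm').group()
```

Alternation isn't longest-match — the leftmost alternative that fits at this position is chosen.
`re.search` tries every starting position until one works.
The match spans [0:2] → 'sm'.
Captured: group 1 = 'sm'.

'sm'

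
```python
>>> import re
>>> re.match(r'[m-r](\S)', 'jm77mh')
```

Pattern: a character in [m-r]; then a non-whitespace character (captured).
With `match`, the pattern is implicitly anchored at the beginning.
Here the pattern fails at index 0, so the call returns None.

None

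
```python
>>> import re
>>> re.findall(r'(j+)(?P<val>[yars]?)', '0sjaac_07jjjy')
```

This matches one or more of a literal 'j' (captured); then optionally one of [yars] (captured as 'val').
Scanning left to right: at [2:4] match 'ja', groups = ('j', 'a'); at [9:13] match 'jjjy', groups = ('jjj', 'y').
2 groups means each result is a tuple of 2 captured strings — 2 here.

[('j', 'a'), ('jjj', 'y')]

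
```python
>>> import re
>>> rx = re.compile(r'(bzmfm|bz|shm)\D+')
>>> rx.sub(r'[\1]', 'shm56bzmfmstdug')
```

'shm56[bzmfm]'

Alternation tries branches left to right and keeps the first one that lets the overall match succeed at that position.
Matches: at [5:15] → 'bzmfmstdug'.
`\1` in the replacement pulls in group 1's text for each match.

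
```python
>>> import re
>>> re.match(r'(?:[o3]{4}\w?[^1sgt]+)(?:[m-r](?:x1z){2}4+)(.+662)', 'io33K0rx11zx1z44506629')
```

None

`match` is anchored at position 0; if the pattern doesn't fit there, it returns None.
Here the pattern fails at index 0, so the call returns None.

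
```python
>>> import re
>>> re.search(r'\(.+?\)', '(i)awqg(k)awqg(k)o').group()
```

A `+?`/`*?`/`{m,n}?` starts at its minimum and grows only as far as needed for what follows to match.
`search` walks the string left to right and returns the first match it finds.
The match spans [0:3] → '(i)'.

'(i)'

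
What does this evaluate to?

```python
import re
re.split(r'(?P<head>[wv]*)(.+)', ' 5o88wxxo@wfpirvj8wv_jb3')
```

['', '', ' 5o88wxxo@wfpirvj8wv_jb3', '']

The pattern matches zero or more of one of [wv] (captured as 'head'); then one or more of any character (captured).
Matches to split on: at [0:24] → ' 5o88wxxo@wfpirvj8wv_jb3'.
Because the pattern has a capturing group, `split` also inserts each captured text between the pieces.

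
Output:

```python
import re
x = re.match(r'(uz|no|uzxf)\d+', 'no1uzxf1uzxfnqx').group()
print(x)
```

no1

`match` is anchored at position 0; if the pattern doesn't fit there, it returns None.
The match spans [0:3] → 'no1'.
Captured: group 1 = 'no'.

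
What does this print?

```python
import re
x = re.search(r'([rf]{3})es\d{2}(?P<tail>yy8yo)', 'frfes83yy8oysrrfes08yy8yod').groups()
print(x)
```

('rrf', 'yy8yo')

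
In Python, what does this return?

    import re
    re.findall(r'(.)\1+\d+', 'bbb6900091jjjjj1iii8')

After group 1 captures some text, `\1` only succeeds where that same text appears again.
Scanning left to right: at [0:10] match 'bbb6900091', group 1 = 'b'; at [10:16] match 'jjjjj1', group 1 = 'j'; at [16:20] match 'iii8', group 1 = 'i'.
One capturing group, so `findall` returns just the captured substring from each match — 3 in all.

['b', 'j', 'i']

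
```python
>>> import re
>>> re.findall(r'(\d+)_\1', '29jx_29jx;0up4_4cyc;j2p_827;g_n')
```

['4']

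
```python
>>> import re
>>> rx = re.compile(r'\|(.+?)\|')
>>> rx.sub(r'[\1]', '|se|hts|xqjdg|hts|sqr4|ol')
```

'[se]hts[xqjdg]hts[sqr4]ol'

The `?` after the quantifier makes it lazy — it takes as little as possible before letting the rest of the pattern try.
Matches: at [0:4] → '|se|'; at [7:14] → '|xqjdg|'; at [17:23] → '|sqr4|'.
Each match is replaced using the text its own group 1 captured.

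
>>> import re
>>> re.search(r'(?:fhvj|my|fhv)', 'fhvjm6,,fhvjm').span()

(0, 4)

Alternation tries branches left to right and keeps the first one that lets the overall match succeed at that position.
The match spans [0:4] → 'fhvj'.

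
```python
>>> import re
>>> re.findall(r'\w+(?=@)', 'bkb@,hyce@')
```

['bkb', 'hyce']

Because the assertion is zero-width, the text it checks is not consumed and won't appear in the result.
Scanning left to right: at [0:3] → 'bkb'; at [5:9] → 'hyce'.
Since nothing is captured, `findall` lists the 2 matched substrings directly.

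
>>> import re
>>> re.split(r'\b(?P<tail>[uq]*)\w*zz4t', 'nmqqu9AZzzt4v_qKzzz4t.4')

['', '', '.4']

This matches a word boundary (`\b`, zero-width); then zero or more of one of [uq] (captured as 'tail'); then zero or more of a word character, then the literal 'zz', then the literal '4t'.
The group in the pattern means `split` returns the separators' captures alongside the pieces.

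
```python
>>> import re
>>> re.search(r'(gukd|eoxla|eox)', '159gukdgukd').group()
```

'gukd'

The match spans [3:7] → 'gukd'.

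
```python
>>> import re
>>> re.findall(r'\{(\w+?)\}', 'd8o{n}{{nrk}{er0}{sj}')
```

['n', 'nrk', 'er0', 'sj']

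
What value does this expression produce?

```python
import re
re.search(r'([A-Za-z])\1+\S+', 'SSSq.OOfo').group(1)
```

'S'

`\1` is not a pattern — it's the concrete string captured by group 1, re-applied verbatim.
Unlike `match`, `search` isn't anchored — it looks for the pattern anywhere in the string.
The match spans [0:9] → 'SSSq.OOfo'.
Captured: group 1 = 'S'.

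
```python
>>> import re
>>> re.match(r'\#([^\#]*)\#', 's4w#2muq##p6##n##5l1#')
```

`match` is anchored at position 0; if the pattern doesn't fit there, it returns None.
Here the string doesn't start with a match, so the call returns None.

None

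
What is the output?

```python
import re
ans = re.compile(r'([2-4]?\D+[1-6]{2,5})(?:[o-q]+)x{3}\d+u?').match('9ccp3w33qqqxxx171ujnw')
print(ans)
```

None

With `match`, the pattern is implicitly anchored at the beginning.
Here position 0 doesn't satisfy it, so the call returns None.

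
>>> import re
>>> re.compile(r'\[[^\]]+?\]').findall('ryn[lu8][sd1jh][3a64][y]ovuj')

['[lu8]', '[sd1jh]', '[3a64]', '[y]']

Scanning left to right: at [3:8] → '[lu8]'; at [8:15] → '[sd1jh]'; at [15:21] → '[3a64]'; at [21:24] → '[y]'.
No capturing groups, so `findall` returns the 4 full match strings.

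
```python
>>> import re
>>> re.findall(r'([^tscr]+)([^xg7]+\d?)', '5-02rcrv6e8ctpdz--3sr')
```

This matches one or more of any character except [tscr] (captured); then one or more of any character except [xg7], then optionally a digit (captured).
With 2 capturing groups, `findall` returns a 2-tuple per match.

[('5-02', 'rcrv6e8ctpdz--3sr')]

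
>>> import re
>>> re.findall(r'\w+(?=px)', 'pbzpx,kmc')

['pbz']

The lookaround is zero-width — it requires the adjacent text to match without consuming it, so the asserted text isn't part of the match.
Scanning left to right: at [0:3] → 'pbz'.
No capturing groups, so `findall` returns the 1 full match string.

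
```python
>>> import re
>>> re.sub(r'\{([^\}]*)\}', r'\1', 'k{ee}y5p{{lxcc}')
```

'keey5p{lxcc'

Matches: at [1:5] → '{ee}'; at [8:15] → '{{lxcc}'.
Each match is replaced using the text its own group 1 captured.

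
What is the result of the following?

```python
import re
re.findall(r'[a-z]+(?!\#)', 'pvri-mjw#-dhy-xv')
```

['pvri', 'mj', 'dhy', 'xv']

Because the assertion is negative and zero-width, positions next to the forbidden text are skipped.
Scanning left to right: at [0:4] → 'pvri'; at [5:7] → 'mj'; at [10:13] → 'dhy'; at [14:16] → 'xv'.
No capturing groups, so `findall` returns the 4 full match strings.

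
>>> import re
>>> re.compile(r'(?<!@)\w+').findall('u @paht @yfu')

['u', 'aht', 'fu']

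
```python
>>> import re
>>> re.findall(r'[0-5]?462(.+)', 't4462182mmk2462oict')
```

['182mmk2462oict']

The pattern matches optionally a character in [0-5], then the literal '462'; then one or more of any character (captured).
Scanning left to right: at [1:19] match '4462182mmk2462oict', group 1 = '182mmk2462oict'.
One capturing group, so `findall` returns just the captured substring from the one match — 1 in all.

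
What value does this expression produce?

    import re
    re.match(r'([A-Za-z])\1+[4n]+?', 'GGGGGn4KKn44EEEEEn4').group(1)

'G'

After group 1 captures some text, `\1` only succeeds where that same text appears again.
With `match`, the pattern is implicitly anchored at the beginning.
The match spans [0:6] → 'GGGGGn'.
Captured: group 1 = 'G'.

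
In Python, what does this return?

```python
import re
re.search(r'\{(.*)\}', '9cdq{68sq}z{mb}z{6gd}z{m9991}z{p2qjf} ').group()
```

`search` walks the string left to right and returns the first match it finds.
The match spans [4:37] → '{68sq}z{mb}z{6gd}z{m9991}z{p2qjf}'.
Captured: group 1 = '68sq}z{mb}z{6gd}z{m9991}z{p2qjf'.

'{68sq}z{mb}z{6gd}z{m9991}z{p2qjf}'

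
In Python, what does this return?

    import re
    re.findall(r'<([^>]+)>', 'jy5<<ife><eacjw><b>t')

Matches: at [3:9] match '<<ife>', group 1 = '<ife'; at [9:16] match '<eacjw>', group 1 = 'eacjw'; at [16:19] match '<b>', group 1 = 'b'.
`findall` collects group 1 from each match (3 total).

['<ife', 'eacjw', 'b']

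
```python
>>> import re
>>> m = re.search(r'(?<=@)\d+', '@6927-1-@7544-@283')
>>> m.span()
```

(1, 5)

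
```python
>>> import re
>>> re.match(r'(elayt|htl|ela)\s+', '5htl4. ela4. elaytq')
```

None

`match` is anchored at position 0; if the pattern doesn't fit there, it returns None.
Here the string doesn't start with a match, so the call returns None.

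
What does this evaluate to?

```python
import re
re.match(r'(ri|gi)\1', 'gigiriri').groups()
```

The backreference `\1` re-matches whatever the first group consumed, character for character.
With `match`, the pattern is implicitly anchored at the beginning.
The match spans [0:4] → 'gigi'.
Captured: group 1 = 'gi'.

('gi',)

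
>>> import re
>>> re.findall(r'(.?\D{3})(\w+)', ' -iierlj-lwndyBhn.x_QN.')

Pattern: optionally any character, then exactly 3 of a non-digit (captured); then one or more of a word character (captured).
Walking the string: at [0:8] match ' -iierlj', groups = (' -ii', 'erlj'); at [8:17] match '-lwndyBhn', groups = ('-lwn', 'dyBhn'); at [17:22] match '.x_QN', groups = ('.x_Q', 'N').
Multiple groups make `findall` return tuples — one 2-tuple for each match.

[(' -ii', 'erlj'), ('-lwn', 'dyBhn'), ('.x_Q', 'N')]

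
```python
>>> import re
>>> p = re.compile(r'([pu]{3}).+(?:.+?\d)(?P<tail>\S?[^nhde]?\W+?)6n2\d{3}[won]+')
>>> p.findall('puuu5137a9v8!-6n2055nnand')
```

[('puu', '!-')]

Multiple groups make `findall` return tuples — one 2-tuple for the one match.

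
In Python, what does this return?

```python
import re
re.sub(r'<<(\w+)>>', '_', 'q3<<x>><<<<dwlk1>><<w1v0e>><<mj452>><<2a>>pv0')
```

'q3_<<____pv0'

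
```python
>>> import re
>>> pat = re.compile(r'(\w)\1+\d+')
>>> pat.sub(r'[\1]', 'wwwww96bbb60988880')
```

'[w][b]'

The backreference `\1` re-matches whatever the first group consumed, character for character.
Matches: at [0:7] → 'wwwww96'; at [7:18] → 'bbb60988880'.
The replacement refers to a captured group, so each match is rewritten using its own captured text.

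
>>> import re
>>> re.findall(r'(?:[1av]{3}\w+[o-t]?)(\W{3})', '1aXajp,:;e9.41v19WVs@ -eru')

['@ -']

This matches exactly 3 of one of [1av], then one or more of a word character, then optionally a character in [o-t] (non-capturing group); then exactly 3 of a non-word character (captured).
Matches: at [13:23] match '1v19WVs@ -', group 1 = '@ -'.
With a single group, `findall` returns only what that group captured — 1 item.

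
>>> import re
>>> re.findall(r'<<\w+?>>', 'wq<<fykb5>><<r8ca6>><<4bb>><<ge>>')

Scanning left to right: at [2:11] → '<<fykb5>>'; at [11:20] → '<<r8ca6>>'; at [20:27] → '<<4bb>>'; at [27:33] → '<<ge>>'.
With no groups in the pattern, `findall` gives back each whole match — 4 here.

['<<fykb5>>', '<<r8ca6>>', '<<4bb>>', '<<ge>>']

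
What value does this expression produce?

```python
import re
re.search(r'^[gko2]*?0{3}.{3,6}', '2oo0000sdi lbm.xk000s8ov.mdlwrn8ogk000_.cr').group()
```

The match spans [0:12] → '2oo0000sdi l'.

'2oo0000sdi l'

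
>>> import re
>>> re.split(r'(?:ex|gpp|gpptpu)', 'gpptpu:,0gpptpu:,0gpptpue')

['', 'tpu:,0', 'tpu:,0', 'tpue']

Branches in `(...|...)` are attempted left-to-right; the first branch that allows the whole pattern to succeed is taken.
Each match becomes a cut point; 4 segments remain.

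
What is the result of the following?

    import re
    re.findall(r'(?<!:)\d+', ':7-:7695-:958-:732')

['695', '58', '32']

`(?!…)`/`(?<!…)` only lets a position through if the neighbouring text does NOT match; no characters are consumed.
With no groups in the pattern, `findall` gives back each whole match — 3 here.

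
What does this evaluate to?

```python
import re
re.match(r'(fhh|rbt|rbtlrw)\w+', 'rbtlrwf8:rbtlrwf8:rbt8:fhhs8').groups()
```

('rbt',)

Branches in `(...|...)` are attempted left-to-right; the first branch that allows the whole pattern to succeed is taken.
With `match`, the pattern is implicitly anchored at the beginning.
The match spans [0:8] → 'rbtlrwf8'.
Captured: group 1 = 'rbt'.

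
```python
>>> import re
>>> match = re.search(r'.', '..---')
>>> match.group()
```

The match spans [0:1] → '.'.

'.'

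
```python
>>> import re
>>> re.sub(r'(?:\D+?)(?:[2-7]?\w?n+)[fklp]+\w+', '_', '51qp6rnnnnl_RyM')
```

The pattern matches one or more of a non-digit (lazy) (non-capturing group); then optionally a character in [2-7], then optionally a word character, then one or more of a literal 'n' (non-capturing group); then one or more of one of [fklp]; then one or more of a word character.
Every occurrence is swapped for '_'.

'51_'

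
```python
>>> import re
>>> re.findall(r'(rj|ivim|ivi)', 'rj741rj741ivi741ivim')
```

['rj', 'rj', 'ivi', 'ivim']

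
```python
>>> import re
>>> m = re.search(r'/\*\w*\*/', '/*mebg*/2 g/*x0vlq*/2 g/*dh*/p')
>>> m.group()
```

'/*mebg*/'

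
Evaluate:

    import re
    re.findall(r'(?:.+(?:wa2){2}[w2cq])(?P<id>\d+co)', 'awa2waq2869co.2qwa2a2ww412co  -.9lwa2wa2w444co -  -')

This matches one or more of any character, then the literal 'wa2' repeated 2 times, then one of [w2cq] (non-capturing group); then one or more of a digit, then the literal 'co' (captured as 'id').
Because there's exactly one group, `findall` drops the full match and keeps group 1 from the one hit.

['444co']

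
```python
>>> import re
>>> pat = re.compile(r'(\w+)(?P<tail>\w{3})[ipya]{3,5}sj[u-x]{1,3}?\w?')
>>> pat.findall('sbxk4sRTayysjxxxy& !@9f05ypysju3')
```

[('sbxk4', 'sRT'), ('9', 'f05')]

Pattern: one or more of a word character (captured); then exactly 3 of a word character (captured as 'tail'); then 3 to 5 of one of [ipya], then the literal 'sj'; then 1 to 3 of a character in [u-x] (lazy), then optionally a word character.
Walking the string: at [0:15] match 'sbxk4sRTayysjxx', groups = ('sbxk4', 'sRT'); at [21:32] match '9f05ypysju3', groups = ('9', 'f05').
With 2 capturing groups, `findall` returns a 2-tuple per match.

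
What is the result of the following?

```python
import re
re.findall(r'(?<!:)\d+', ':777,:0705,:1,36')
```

['77', '705', '36']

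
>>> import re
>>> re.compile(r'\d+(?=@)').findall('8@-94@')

['8', '94']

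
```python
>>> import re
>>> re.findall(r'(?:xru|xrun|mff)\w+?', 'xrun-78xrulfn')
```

['xrun', 'xrul']

No capturing groups, so `findall` returns the 2 full match strings.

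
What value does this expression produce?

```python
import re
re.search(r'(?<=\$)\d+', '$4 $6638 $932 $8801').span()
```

(1, 2)

The positive lookaround only admits positions where the adjacent text matches; those characters stay outside the span.
`re.search` scans for the first position where the pattern succeeds.
The match spans [1:2] → '4'.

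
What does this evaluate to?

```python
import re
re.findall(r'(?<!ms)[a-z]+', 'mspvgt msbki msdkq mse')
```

['mspvgt', 'msbki', 'msdkq', 'mse']

The negative lookahead/lookbehind blocks any match where the forbidden context is present.
Walking the string: at [0:6] → 'mspvgt'; at [7:12] → 'msbki'; at [13:18] → 'msdkq'; at [19:22] → 'mse'.
With no groups in the pattern, `findall` gives back each whole match — 4 here.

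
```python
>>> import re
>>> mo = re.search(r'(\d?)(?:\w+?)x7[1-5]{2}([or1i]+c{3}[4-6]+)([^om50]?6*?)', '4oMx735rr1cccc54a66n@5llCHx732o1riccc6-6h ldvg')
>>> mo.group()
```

'5llCHx732o1riccc6-'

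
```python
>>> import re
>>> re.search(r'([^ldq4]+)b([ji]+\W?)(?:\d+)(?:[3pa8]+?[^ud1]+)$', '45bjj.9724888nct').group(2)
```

'jj.'

The match spans [1:16] → '5bjj.9724888nct'.
Captured: group 1 = '5', group 2 = 'jj.'.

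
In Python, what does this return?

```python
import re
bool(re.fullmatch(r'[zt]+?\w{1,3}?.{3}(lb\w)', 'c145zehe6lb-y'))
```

False

The pattern matches one or more of one of [zt] (lazy), then 1 to 3 of a word character (lazy), then exactly 3 of any character; then the literal 'lb', then a word character (captured).
For `fullmatch`, every character of the input must be accounted for by the pattern.
Here the string isn't matched end-to-end, so the call returns None, and `bool(None)` is False.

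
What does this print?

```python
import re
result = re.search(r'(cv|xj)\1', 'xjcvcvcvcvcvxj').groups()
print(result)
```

('cv',)

The match spans [2:6] → 'cvcv'.
Captured: group 1 = 'cv'.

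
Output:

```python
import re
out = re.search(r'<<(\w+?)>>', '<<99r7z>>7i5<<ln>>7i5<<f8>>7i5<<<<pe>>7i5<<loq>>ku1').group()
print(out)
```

The match spans [0:9] → '<<99r7z>>'.

<<99r7z>>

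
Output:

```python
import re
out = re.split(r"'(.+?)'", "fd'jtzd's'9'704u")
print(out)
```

Because the quantifier is non-greedy, it stops expanding at the earliest point where the rest of the pattern can succeed.
Matches to split on: at [2:8] → "'jtzd'"; at [9:12] → "'9'".
The group in the pattern means `split` returns the separators' captures alongside the pieces.

['fd', 'jtzd', 's', '9', '704u']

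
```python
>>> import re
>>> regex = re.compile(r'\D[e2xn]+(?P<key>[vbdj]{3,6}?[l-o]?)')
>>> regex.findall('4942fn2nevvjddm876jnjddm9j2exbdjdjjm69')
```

['vvj', 'jddm', 'bdj']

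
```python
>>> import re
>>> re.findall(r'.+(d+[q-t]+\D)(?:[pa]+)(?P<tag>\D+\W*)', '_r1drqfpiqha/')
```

Pattern: one or more of any character; then one or more of the literal 'd', then one or more of a character in [q-t], then a non-digit (captured); then one or more of one of [pa] (non-capturing group); then one or more of a non-digit, then zero or more of a non-word character (captured as 'tag').
`findall` packs the 2 group values into a tuple for every match.

[('drqf', 'iqha/')]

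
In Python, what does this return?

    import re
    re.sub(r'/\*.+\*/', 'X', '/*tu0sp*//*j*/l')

'Xl'

Each match is replaced by 'X'.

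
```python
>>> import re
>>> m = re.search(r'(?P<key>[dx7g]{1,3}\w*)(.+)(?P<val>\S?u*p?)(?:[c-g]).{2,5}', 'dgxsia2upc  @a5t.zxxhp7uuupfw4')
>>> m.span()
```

(0, 30)

The match spans [0:30] → 'dgxsia2upc  @a5t.zxxhp7uuupfw4'.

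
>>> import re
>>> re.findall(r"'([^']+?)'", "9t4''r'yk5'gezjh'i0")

['r', 'gezjh']

Matches: at [4:7] match "'r'", group 1 = 'r'; at [10:17] match "'gezjh'", group 1 = 'gezjh'.
One capturing group, so `findall` returns just the captured substring from each match — 2 in all.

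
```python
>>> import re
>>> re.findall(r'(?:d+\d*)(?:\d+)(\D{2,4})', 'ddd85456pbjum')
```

Pattern: one or more of the literal 'd', then zero or more of a digit (non-capturing group); then one or more of a digit (non-capturing group); then 2 to 4 of a non-digit (captured).
Matches: at [0:12] match 'ddd85456pbju', group 1 = 'pbju'.
One capturing group, so `findall` returns just the captured substring from the one match — 1 in all.

['pbju']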